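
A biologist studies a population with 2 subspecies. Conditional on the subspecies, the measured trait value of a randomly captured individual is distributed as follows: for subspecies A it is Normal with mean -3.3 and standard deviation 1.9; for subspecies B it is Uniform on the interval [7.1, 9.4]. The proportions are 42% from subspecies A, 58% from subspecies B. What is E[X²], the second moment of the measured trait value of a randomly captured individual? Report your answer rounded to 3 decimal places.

For each component E[X²] = Var + (mean)², giving A: 14.5; B: 68.5033.
Overall E[X²] = 0.42·14.5 + 0.58·68.5033 = 45.8219.

45.822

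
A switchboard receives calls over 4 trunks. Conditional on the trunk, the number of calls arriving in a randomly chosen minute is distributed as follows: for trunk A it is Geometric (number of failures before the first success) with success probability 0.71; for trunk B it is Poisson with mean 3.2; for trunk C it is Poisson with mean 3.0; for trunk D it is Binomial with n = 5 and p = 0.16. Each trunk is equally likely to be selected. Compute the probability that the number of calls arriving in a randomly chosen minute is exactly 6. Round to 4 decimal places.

0.0279

Conditional on each trunk, P(X = 6): A: 0.000422325; B: 0.060789; C: 0.0504094; D: 0.
By total probability, P(X = 6) = 0.25·0.000422325 + 0.25·0.060789 + 0.25·0.0504094 + 0.25·0 = 0.0279052.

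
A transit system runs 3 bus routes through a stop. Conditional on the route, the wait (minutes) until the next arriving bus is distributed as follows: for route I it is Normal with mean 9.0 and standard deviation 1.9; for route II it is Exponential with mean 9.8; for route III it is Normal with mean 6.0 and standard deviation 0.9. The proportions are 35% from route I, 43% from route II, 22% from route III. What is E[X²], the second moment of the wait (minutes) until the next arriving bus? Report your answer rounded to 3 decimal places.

120.306

For each component E[X²] = Var + (mean)², giving I: 84.61; II: 192.08; III: 36.81.
Overall E[X²] = 0.35·84.61 + 0.43·192.08 + 0.22·36.81 = 120.306.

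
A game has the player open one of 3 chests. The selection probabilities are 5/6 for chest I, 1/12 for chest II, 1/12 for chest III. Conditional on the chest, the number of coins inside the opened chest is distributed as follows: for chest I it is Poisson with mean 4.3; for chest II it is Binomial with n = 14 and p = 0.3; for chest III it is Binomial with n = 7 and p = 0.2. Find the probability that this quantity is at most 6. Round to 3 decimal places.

Conditional on each chest, P(X ≤ 6): I: 0.85579; II: 0.906718; III: 0.999987.
By total probability, P(X ≤ 6) = 0.833333·0.85579 + 0.0833333·0.906718 + 0.0833333·0.999987 = 0.87205.

0.872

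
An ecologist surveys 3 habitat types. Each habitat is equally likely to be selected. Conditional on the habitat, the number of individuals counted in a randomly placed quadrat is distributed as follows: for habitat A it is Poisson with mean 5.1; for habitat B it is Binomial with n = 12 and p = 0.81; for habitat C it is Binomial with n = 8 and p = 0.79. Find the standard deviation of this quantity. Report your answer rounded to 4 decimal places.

2.5650

Per component, A: μ=5.1, E[X²]=31.11; B: μ=9.72, E[X²]=96.3252; C: μ=6.32, E[X²]=41.2696.
E[X] = 0.333333·5.1 + 0.333333·9.72 + 0.333333·6.32 = 7.04667.
E[X²] = 0.333333·31.11 + 0.333333·96.3252 + 0.333333·41.2696 = 56.2349.
Var(X) = E[X²] − (E[X])² = 56.2349 − 49.6555 = 6.57942.
SD(X) = √6.57942 = 2.56504.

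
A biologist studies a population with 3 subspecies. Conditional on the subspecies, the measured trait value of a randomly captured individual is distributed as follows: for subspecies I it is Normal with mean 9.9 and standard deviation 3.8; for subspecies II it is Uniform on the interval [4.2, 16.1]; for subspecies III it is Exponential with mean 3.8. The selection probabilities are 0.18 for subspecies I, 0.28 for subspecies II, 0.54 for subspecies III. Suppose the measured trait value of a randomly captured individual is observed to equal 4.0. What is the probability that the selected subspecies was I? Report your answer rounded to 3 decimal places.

Likelihoods f(4.0 | ·): I: 0.0314527; II: 0; III: 0.0918469.
Posterior ∝ prior × likelihood. Numerator for I: 0.18·0.0314527 = 0.00566148.
Normalizing constant: 0.18·0.0314527 + 0.28·0 + 0.54·0.0918469 = 0.0552588.
P(I | observation) = 0.00566148 / 0.0552588 = 0.102454.

0.102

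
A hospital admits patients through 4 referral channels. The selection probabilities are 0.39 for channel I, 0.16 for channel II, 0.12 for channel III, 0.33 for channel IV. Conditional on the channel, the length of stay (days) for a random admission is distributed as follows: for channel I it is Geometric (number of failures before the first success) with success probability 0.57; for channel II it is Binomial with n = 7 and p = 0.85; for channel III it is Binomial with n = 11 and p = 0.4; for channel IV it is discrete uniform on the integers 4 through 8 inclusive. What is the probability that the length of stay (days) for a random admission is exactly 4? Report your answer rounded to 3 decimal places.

Conditional on each channel, P(X = 4): I: 0.0194872; II: 0.061662; III: 0.23649; IV: 0.2.
By total probability, P(X = 4) = 0.39·0.0194872 + 0.16·0.061662 + 0.12·0.23649 + 0.33·0.2 = 0.111845.

0.112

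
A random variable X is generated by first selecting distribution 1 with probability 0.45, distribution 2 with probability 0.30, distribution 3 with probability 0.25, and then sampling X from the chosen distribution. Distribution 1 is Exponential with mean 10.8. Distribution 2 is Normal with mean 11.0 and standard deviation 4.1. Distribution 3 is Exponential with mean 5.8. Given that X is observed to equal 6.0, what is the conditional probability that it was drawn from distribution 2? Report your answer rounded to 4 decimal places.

Likelihoods f(6.0 | ·): 1: 0.0531253; 2: 0.0462576; 3: 0.0612776.
Posterior ∝ prior × likelihood. Numerator for 2: 0.3·0.0462576 = 0.0138773.
Normalizing constant: 0.45·0.0531253 + 0.3·0.0462576 + 0.25·0.0612776 = 0.0531031.
P(2 | observation) = 0.0138773 / 0.0531031 = 0.261327.

0.2613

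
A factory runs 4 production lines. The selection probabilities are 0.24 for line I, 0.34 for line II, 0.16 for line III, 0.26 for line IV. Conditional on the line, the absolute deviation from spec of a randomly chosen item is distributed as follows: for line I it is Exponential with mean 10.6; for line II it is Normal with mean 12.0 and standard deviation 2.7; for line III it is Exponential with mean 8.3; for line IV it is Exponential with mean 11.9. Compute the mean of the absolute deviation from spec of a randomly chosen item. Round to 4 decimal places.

11.0460

Component means — I: 10.6; II: 12; III: 8.3; IV: 11.9.
E[X] = 0.24·10.6 + 0.34·12 + 0.16·8.3 + 0.26·11.9 = 11.046.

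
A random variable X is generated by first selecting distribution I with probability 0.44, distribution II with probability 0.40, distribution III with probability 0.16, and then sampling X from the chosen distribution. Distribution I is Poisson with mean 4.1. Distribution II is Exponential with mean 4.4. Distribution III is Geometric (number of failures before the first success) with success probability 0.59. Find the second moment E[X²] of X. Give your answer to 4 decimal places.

For each component E[X²] = Var + (mean)², giving I: 20.91; II: 38.72; III: 1.66073.
Overall E[X²] = 0.44·20.91 + 0.4·38.72 + 0.16·1.66073 = 24.9541.

24.9541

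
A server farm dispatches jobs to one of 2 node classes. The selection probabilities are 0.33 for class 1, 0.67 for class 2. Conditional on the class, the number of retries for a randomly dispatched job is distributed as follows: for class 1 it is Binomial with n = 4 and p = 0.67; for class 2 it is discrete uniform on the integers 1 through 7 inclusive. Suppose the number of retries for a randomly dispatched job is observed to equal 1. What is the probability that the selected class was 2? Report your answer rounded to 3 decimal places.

0.751

Likelihoods P(X=1 | ·): 1: 0.0963112; 2: 0.142857.
Posterior ∝ prior × likelihood. Numerator for 2: 0.67·0.142857 = 0.0957143.
Normalizing constant: 0.33·0.0963112 + 0.67·0.142857 = 0.127497.
P(2 | observation) = 0.0957143 / 0.127497 = 0.750718.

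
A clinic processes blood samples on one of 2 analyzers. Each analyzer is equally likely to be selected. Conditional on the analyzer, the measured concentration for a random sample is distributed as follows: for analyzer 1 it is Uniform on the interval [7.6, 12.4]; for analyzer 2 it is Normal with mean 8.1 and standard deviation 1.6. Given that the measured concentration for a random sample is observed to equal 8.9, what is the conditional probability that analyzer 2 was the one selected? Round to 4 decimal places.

0.5137

Likelihoods f(8.9 | ·): 1: 0.208333; 2: 0.220041.
Posterior ∝ prior × likelihood. Numerator for 2: 0.5·0.220041 = 0.11002.
Normalizing constant: 0.5·0.208333 + 0.5·0.220041 = 0.214187.
P(2 | observation) = 0.11002 / 0.214187 = 0.513665.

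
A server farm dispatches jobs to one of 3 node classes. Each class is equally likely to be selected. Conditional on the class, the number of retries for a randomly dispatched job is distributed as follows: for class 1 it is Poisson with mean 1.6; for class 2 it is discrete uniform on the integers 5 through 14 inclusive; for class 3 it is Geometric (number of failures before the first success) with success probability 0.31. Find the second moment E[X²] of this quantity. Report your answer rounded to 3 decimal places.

For each component E[X²] = Var + (mean)², giving 1: 4.16; 2: 98.5; 3: 12.1342.
Overall E[X²] = 0.333333·4.16 + 0.333333·98.5 + 0.333333·12.1342 = 38.2647.

38.265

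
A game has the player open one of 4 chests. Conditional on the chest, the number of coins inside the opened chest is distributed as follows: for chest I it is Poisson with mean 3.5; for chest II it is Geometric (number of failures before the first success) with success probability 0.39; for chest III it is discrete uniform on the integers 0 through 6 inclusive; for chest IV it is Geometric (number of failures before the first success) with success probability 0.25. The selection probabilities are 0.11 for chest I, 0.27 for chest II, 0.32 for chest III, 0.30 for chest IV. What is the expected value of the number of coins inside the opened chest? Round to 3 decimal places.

2.667

Component means — I: 3.5; II: 1.5641; III: 3; IV: 3.
E[X] = 0.11·3.5 + 0.27·1.5641 + 0.32·3 + 0.3·3 = 2.66731.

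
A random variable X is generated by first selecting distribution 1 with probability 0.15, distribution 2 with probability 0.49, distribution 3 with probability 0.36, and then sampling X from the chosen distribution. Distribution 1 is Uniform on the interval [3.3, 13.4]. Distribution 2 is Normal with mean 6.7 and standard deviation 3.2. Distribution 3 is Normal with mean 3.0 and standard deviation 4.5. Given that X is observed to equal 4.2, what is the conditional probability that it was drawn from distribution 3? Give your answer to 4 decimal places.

Likelihoods f(4.2 | ·): 1: 0.0990099; 2: 0.0918806; 3: 0.0855571.
Posterior ∝ prior × likelihood. Numerator for 3: 0.36·0.0855571 = 0.0308005.
Normalizing constant: 0.15·0.0990099 + 0.49·0.0918806 + 0.36·0.0855571 = 0.0906735.
P(3 | observation) = 0.0308005 / 0.0906735 = 0.339686.

0.3397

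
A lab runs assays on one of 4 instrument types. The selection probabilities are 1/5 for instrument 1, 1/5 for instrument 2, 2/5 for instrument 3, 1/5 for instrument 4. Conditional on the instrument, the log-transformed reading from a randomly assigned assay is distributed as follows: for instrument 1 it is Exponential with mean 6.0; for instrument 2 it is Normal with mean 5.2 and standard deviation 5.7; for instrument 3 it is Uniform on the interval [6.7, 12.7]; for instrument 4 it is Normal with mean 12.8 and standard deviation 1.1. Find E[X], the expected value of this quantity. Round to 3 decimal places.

8.680

Component means — 1: 6; 2: 5.2; 3: 9.7; 4: 12.8.
E[X] = 0.2·6 + 0.2·5.2 + 0.4·9.7 + 0.2·12.8 = 8.68.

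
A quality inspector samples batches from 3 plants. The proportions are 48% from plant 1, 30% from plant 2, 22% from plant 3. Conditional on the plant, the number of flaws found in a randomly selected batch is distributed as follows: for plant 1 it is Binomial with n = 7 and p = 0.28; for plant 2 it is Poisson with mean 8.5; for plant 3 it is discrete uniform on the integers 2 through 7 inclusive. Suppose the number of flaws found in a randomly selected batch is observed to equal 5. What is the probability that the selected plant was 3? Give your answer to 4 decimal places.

Likelihoods P(X=5 | ·): 1: 0.0187359; 2: 0.0752333; 3: 0.166667.
Posterior ∝ prior × likelihood. Numerator for 3: 0.22·0.166667 = 0.0366667.
Normalizing constant: 0.48·0.0187359 + 0.3·0.0752333 + 0.22·0.166667 = 0.0682299.
P(3 | observation) = 0.0366667 / 0.0682299 = 0.537399.

0.5374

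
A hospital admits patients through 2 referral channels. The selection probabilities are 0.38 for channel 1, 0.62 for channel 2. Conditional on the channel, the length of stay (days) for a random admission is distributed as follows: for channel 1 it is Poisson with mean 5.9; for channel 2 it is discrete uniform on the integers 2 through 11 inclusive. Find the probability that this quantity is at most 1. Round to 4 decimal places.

0.0072

Conditional on each channel, P(X ≤ 1): 1: 0.0189022; 2: 0.
By total probability, P(X ≤ 1) = 0.38·0.0189022 + 0.62·0 = 0.00718282.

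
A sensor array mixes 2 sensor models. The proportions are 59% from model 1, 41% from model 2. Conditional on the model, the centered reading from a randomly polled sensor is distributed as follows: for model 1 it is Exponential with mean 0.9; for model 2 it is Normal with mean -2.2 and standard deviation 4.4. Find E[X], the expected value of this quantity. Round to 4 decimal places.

Component means — 1: 0.9; 2: -2.2.
E[X] = 0.59·0.9 + 0.41·-2.2 = -0.371.

-0.3710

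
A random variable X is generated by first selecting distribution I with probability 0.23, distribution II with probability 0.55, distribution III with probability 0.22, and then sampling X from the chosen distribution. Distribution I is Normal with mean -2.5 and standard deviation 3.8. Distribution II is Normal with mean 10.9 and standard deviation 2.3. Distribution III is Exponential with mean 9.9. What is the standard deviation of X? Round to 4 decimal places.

7.6425

Per component, I: μ=-2.5, E[X²]=20.69; II: μ=10.9, E[X²]=124.1; III: μ=9.9, E[X²]=196.02.
E[X] = 0.23·-2.5 + 0.55·10.9 + 0.22·9.9 = 7.598.
E[X²] = 0.23·20.69 + 0.55·124.1 + 0.22·196.02 = 116.138.
Var(X) = E[X²] − (E[X])² = 116.138 − 57.7296 = 58.4085.
SD(X) = √58.4085 = 7.64255.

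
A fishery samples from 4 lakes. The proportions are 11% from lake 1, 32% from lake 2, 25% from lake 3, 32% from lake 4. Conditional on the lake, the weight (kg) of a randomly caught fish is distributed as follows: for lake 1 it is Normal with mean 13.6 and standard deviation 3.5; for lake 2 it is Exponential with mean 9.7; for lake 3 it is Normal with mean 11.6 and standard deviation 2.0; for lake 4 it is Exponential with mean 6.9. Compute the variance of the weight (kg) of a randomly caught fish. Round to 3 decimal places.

Per component, 1: μ=13.6, E[X²]=197.21; 2: μ=9.7, E[X²]=188.18; 3: μ=11.6, E[X²]=138.56; 4: μ=6.9, E[X²]=95.22.
E[X] = 0.11·13.6 + 0.32·9.7 + 0.25·11.6 + 0.32·6.9 = 9.708.
E[X²] = 0.11·197.21 + 0.32·188.18 + 0.25·138.56 + 0.32·95.22 = 147.021.
Var(X) = E[X²] − (E[X])² = 147.021 − 94.2453 = 52.7758.

52.776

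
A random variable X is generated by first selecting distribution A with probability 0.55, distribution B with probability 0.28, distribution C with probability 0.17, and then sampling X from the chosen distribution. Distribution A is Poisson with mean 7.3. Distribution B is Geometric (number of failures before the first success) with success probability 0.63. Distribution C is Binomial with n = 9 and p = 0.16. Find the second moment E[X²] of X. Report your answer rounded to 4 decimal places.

34.2402

For each component E[X²] = Var + (mean)², giving A: 60.59; B: 1.27715; C: 3.2832.
Overall E[X²] = 0.55·60.59 + 0.28·1.27715 + 0.17·3.2832 = 34.2402.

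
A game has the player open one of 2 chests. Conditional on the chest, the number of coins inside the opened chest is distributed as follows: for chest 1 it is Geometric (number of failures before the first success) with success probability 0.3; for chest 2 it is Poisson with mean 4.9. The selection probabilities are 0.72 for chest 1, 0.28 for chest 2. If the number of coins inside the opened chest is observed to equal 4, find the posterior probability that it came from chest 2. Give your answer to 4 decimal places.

Likelihoods P(X=4 | ·): 1: 0.07203; 2: 0.178867.
Posterior ∝ prior × likelihood. Numerator for 2: 0.28·0.178867 = 0.0500827.
Normalizing constant: 0.72·0.07203 + 0.28·0.178867 = 0.101944.
P(2 | observation) = 0.0500827 / 0.101944 = 0.491275.

0.4913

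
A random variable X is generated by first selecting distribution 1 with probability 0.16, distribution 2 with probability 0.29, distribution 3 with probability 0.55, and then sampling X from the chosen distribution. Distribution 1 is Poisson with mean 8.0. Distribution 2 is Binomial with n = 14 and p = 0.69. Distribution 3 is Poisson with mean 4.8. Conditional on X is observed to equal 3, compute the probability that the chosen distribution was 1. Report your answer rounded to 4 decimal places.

0.0520

Likelihoods P(X=3 | ·): 1: 0.0286261; 2: 0.000303828; 3: 0.151691.
Posterior ∝ prior × likelihood. Numerator for 1: 0.16·0.0286261 = 0.00458018.
Normalizing constant: 0.16·0.0286261 + 0.29·0.000303828 + 0.55·0.151691 = 0.0880982.
P(1 | observation) = 0.00458018 / 0.0880982 = 0.0519895.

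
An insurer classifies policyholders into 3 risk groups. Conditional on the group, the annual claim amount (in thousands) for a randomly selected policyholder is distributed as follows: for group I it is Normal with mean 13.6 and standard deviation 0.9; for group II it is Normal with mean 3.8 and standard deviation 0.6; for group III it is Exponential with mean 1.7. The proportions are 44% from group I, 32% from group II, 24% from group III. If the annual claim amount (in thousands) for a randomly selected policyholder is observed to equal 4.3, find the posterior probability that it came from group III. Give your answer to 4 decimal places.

0.0696

Likelihoods f(4.3 | ·): I: 2.88515e-24; II: 0.469853; III: 0.0468858.
Posterior ∝ prior × likelihood. Numerator for III: 0.24·0.0468858 = 0.0112526.
Normalizing constant: 0.44·2.88515e-24 + 0.32·0.469853 + 0.24·0.0468858 = 0.161606.
P(III | observation) = 0.0112526 / 0.161606 = 0.06963.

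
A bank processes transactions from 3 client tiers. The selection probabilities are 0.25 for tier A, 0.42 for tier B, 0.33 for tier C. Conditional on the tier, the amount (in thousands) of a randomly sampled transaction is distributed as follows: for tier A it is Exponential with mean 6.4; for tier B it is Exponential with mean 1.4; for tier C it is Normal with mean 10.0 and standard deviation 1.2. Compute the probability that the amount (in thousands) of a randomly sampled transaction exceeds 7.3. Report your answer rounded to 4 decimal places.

Conditional on each tier, P(X > 7.3): A: 0.319619; B: 0.00543832; C: 0.987776.
By total probability, P(X > 7.3) = 0.25·0.319619 + 0.42·0.00543832 + 0.33·0.987776 = 0.408155.

0.4082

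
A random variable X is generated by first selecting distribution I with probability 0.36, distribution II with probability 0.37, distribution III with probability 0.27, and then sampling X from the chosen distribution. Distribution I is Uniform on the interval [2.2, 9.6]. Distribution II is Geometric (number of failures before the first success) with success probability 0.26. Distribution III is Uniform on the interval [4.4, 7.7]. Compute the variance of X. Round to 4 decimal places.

8.2080

Per component, I: μ=5.9, E[X²]=39.3733; II: μ=2.84615, E[X²]=19.0473; III: μ=6.05, E[X²]=37.51.
E[X] = 0.36·5.9 + 0.37·2.84615 + 0.27·6.05 = 4.81058.
E[X²] = 0.36·39.3733 + 0.37·19.0473 + 0.27·37.51 = 31.3496.
Var(X) = E[X²] − (E[X])² = 31.3496 − 23.1417 = 8.20796.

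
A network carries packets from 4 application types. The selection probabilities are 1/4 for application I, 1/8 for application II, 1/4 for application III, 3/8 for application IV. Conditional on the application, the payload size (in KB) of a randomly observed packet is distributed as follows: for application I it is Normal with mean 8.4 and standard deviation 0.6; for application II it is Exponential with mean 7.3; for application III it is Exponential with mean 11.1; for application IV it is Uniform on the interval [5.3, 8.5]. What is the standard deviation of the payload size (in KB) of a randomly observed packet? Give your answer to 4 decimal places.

Per component, I: μ=8.4, E[X²]=70.92; II: μ=7.3, E[X²]=106.58; III: μ=11.1, E[X²]=246.42; IV: μ=6.9, E[X²]=48.4633.
E[X] = 0.25·8.4 + 0.125·7.3 + 0.25·11.1 + 0.375·6.9 = 8.375.
E[X²] = 0.25·70.92 + 0.125·106.58 + 0.25·246.42 + 0.375·48.4633 = 110.831.
Var(X) = E[X²] − (E[X])² = 110.831 − 70.1406 = 40.6906.
SD(X) = √40.6906 = 6.37892.

6.3789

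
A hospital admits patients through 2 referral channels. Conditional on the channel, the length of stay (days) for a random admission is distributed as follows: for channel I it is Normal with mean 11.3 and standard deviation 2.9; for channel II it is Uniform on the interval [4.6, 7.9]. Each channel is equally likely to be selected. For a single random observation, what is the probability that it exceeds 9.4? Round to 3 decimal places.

0.372

Conditional on each channel, P(X > 9.4): I: 0.743822; II: 0.
By total probability, P(X > 9.4) = 0.5·0.743822 + 0.5·0 = 0.371911.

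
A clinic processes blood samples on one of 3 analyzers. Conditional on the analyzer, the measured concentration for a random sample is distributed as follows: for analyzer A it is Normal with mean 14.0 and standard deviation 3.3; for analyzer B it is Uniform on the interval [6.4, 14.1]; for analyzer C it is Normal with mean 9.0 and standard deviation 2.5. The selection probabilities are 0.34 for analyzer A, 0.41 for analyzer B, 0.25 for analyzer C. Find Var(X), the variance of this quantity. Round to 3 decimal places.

11.536

Per component, A: μ=14, E[X²]=206.89; B: μ=10.25, E[X²]=110.003; C: μ=9, E[X²]=87.25.
E[X] = 0.34·14 + 0.41·10.25 + 0.25·9 = 11.2125.
E[X²] = 0.34·206.89 + 0.41·110.003 + 0.25·87.25 = 137.256.
Var(X) = E[X²] − (E[X])² = 137.256 − 125.72 = 11.5363.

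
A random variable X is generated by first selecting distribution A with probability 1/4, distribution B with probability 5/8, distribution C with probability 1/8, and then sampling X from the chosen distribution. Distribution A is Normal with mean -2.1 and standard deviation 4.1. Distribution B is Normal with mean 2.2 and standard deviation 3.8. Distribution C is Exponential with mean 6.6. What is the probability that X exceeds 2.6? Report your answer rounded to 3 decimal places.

0.402

Conditional on each component, P(X > 2.6): A: 0.125827; B: 0.458083; C: 0.674395.
By total probability, P(X > 2.6) = 0.25·0.125827 + 0.625·0.458083 + 0.125·0.674395 = 0.402058.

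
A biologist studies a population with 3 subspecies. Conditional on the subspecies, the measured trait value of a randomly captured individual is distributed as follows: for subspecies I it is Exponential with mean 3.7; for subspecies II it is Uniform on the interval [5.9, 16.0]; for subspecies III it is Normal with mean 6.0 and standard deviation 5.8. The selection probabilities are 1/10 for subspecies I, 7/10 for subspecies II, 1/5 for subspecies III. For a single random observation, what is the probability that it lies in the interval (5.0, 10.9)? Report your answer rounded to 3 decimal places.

0.441

Conditional on each subspecies, P(5.0 < X < 10.9): I: 0.206338; II: 0.49505; III: 0.36934.
By total probability, P(5.0 < X < 10.9) = 0.1·0.206338 + 0.7·0.49505 + 0.2·0.36934 = 0.441037.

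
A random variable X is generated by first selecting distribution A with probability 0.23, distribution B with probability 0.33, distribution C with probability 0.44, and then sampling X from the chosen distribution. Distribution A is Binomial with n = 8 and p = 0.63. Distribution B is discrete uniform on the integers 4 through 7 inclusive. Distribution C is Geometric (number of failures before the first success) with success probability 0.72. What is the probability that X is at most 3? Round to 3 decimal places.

0.467

Conditional on each component, P(X ≤ 3): A: 0.130749; B: 0; C: 0.993853.
By total probability, P(X ≤ 3) = 0.23·0.130749 + 0.33·0 + 0.44·0.993853 = 0.467368.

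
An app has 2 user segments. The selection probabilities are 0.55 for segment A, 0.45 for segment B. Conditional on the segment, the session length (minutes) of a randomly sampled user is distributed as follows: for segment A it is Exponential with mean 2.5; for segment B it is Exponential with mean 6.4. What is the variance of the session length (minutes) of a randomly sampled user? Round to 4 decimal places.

25.6340

Per component, A: μ=2.5, E[X²]=12.5; B: μ=6.4, E[X²]=81.92.
E[X] = 0.55·2.5 + 0.45·6.4 = 4.255.
E[X²] = 0.55·12.5 + 0.45·81.92 = 43.739.
Var(X) = E[X²] − (E[X])² = 43.739 − 18.105 = 25.634.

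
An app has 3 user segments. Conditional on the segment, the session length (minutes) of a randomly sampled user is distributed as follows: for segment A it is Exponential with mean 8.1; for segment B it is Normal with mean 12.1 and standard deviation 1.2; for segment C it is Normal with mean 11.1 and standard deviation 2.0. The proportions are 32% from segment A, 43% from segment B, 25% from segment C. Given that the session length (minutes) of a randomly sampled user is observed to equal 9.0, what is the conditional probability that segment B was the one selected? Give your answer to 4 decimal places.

Likelihoods f(9.0 | ·): A: 0.0406411; B: 0.0118188; C: 0.114941.
Posterior ∝ prior × likelihood. Numerator for B: 0.43·0.0118188 = 0.00508207.
Normalizing constant: 0.32·0.0406411 + 0.43·0.0118188 + 0.25·0.114941 = 0.0468225.
P(B | observation) = 0.00508207 / 0.0468225 = 0.108539.

0.1085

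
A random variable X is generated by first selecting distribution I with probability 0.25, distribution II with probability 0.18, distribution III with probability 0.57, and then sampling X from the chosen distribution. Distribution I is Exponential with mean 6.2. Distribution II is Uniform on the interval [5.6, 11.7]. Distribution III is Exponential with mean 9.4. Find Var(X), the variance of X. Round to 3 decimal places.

62.320

Per component, I: μ=6.2, E[X²]=76.88; II: μ=8.65, E[X²]=77.9233; III: μ=9.4, E[X²]=176.72.
E[X] = 0.25·6.2 + 0.18·8.65 + 0.57·9.4 = 8.465.
E[X²] = 0.25·76.88 + 0.18·77.9233 + 0.57·176.72 = 133.977.
Var(X) = E[X²] − (E[X])² = 133.977 − 71.6562 = 62.3204.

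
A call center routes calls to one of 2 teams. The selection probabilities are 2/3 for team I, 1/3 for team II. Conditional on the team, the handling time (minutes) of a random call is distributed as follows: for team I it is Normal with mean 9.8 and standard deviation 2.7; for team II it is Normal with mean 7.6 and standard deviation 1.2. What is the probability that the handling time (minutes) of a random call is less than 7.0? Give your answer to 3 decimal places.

Conditional on each team, P(X < 7.0): I: 0.149859; II: 0.308538.
By total probability, P(X < 7.0) = 0.666667·0.149859 + 0.333333·0.308538 = 0.202752.

0.203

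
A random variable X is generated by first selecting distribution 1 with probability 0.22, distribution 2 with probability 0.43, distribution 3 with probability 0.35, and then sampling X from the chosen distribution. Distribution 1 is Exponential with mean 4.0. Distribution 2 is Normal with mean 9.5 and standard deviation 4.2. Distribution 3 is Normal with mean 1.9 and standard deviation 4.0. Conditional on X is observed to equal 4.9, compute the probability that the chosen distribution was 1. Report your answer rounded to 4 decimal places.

Likelihoods f(4.9 | ·): 1: 0.0734394; 2: 0.0521414; 3: 0.0752844.
Posterior ∝ prior × likelihood. Numerator for 1: 0.22·0.0734394 = 0.0161567.
Normalizing constant: 0.22·0.0734394 + 0.43·0.0521414 + 0.35·0.0752844 = 0.064927.
P(1 | observation) = 0.0161567 / 0.064927 = 0.248844.

0.2488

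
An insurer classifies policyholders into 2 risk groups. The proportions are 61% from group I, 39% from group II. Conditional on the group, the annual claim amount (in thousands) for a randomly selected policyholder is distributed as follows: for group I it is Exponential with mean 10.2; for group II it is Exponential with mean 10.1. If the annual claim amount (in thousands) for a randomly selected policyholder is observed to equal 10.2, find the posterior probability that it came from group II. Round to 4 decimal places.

0.3900

Likelihoods f(10.2 | ·): I: 0.0360666; II: 0.0360649.
Posterior ∝ prior × likelihood. Numerator for II: 0.39·0.0360649 = 0.0140653.
Normalizing constant: 0.61·0.0360666 + 0.39·0.0360649 = 0.0360659.
P(II | observation) = 0.0140653 / 0.0360659 = 0.389988.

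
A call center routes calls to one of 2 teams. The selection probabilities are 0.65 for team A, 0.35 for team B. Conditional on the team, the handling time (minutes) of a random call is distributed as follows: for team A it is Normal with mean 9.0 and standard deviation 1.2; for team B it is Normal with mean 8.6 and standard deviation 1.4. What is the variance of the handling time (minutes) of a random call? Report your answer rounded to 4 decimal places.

1.6584

Per component, A: μ=9, E[X²]=82.44; B: μ=8.6, E[X²]=75.92.
E[X] = 0.65·9 + 0.35·8.6 = 8.86.
E[X²] = 0.65·82.44 + 0.35·75.92 = 80.158.
Var(X) = E[X²] − (E[X])² = 80.158 − 78.4996 = 1.6584.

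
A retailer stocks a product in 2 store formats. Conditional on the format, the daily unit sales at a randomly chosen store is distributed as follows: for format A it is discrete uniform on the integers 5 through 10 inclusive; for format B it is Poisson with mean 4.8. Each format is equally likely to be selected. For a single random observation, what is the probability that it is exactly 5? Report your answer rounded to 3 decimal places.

0.171

Conditional on each format, P(X = 5): A: 0.166667; B: 0.174748.
By total probability, P(X = 5) = 0.5·0.166667 + 0.5·0.174748 = 0.170707.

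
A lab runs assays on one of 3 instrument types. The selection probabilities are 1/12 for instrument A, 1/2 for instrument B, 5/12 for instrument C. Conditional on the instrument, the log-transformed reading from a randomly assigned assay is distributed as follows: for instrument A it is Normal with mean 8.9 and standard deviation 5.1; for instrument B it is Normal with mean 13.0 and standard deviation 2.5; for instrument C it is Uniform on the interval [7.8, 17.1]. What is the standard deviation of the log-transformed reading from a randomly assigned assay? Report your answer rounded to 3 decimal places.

Per component, A: μ=8.9, E[X²]=105.22; B: μ=13, E[X²]=175.25; C: μ=12.45, E[X²]=162.21.
E[X] = 0.0833333·8.9 + 0.5·13 + 0.416667·12.45 = 12.4292.
E[X²] = 0.0833333·105.22 + 0.5·175.25 + 0.416667·162.21 = 163.981.
Var(X) = E[X²] − (E[X])² = 163.981 − 154.484 = 9.49665.
SD(X) = √9.49665 = 3.08166.

3.082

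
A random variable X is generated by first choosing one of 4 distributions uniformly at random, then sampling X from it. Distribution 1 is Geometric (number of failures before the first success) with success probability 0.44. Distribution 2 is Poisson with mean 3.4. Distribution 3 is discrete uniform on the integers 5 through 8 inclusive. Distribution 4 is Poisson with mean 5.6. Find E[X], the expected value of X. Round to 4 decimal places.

4.1932

Component means — 1: 1.27273; 2: 3.4; 3: 6.5; 4: 5.6.
E[X] = 0.25·1.27273 + 0.25·3.4 + 0.25·6.5 + 0.25·5.6 = 4.19318.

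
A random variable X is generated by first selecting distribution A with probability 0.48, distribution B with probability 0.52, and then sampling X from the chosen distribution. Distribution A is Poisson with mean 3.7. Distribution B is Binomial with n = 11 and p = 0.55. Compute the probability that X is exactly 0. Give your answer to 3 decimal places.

Conditional on each component, P(X = 0): A: 0.0247235; B: 0.000153228.
By total probability, P(X = 0) = 0.48·0.0247235 + 0.52·0.000153228 = 0.011947.

0.012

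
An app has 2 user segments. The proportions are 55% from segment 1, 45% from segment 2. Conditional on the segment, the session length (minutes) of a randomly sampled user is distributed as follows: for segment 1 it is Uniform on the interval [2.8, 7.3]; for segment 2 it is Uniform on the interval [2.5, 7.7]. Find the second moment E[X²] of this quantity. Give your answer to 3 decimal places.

27.673

For each component E[X²] = Var + (mean)², giving 1: 27.19; 2: 28.2633.
Overall E[X²] = 0.55·27.19 + 0.45·28.2633 = 27.673.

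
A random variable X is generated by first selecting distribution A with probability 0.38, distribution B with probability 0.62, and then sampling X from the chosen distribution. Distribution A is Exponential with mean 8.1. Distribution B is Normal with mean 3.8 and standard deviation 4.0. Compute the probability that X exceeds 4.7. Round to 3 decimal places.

0.468

Conditional on each component, P(X > 4.7): A: 0.55976; B: 0.41099.
By total probability, P(X > 4.7) = 0.38·0.55976 + 0.62·0.41099 = 0.467522.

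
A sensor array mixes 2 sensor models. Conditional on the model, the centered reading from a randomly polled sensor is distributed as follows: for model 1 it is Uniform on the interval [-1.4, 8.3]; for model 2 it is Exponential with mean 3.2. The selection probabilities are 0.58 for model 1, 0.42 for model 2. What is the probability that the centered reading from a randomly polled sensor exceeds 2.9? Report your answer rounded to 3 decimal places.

Conditional on each model, P(X > 2.9): 1: 0.556701; 2: 0.404037.
By total probability, P(X > 2.9) = 0.58·0.556701 + 0.42·0.404037 = 0.492582.

0.493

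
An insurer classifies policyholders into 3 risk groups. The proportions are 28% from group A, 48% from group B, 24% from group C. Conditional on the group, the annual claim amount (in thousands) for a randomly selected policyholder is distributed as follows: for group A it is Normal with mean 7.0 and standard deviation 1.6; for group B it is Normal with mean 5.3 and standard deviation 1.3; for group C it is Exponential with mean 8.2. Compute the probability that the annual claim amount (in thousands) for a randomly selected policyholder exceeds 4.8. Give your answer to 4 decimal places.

0.7019

Conditional on each group, P(X > 4.8): A: 0.915434; B: 0.649739; C: 0.556902.
By total probability, P(X > 4.8) = 0.28·0.915434 + 0.48·0.649739 + 0.24·0.556902 = 0.701853.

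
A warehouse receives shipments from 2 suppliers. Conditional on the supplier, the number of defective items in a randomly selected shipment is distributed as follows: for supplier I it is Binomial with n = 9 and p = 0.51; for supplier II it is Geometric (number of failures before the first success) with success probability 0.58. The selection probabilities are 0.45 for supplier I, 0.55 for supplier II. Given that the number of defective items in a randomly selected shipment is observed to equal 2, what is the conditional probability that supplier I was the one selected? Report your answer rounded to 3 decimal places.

0.337

Likelihoods P(X=2 | ·): I: 0.0635061; II: 0.102312.
Posterior ∝ prior × likelihood. Numerator for I: 0.45·0.0635061 = 0.0285777.
Normalizing constant: 0.45·0.0635061 + 0.55·0.102312 = 0.0848493.
P(I | observation) = 0.0285777 / 0.0848493 = 0.336806.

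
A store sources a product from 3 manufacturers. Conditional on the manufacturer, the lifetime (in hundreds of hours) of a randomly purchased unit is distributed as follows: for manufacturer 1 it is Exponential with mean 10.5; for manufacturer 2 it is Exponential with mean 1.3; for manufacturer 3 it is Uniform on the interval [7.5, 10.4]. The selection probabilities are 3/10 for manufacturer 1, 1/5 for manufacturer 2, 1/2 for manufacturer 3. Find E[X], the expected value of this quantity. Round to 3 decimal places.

7.885

Component means — 1: 10.5; 2: 1.3; 3: 8.95.
E[X] = 0.3·10.5 + 0.2·1.3 + 0.5·8.95 = 7.885.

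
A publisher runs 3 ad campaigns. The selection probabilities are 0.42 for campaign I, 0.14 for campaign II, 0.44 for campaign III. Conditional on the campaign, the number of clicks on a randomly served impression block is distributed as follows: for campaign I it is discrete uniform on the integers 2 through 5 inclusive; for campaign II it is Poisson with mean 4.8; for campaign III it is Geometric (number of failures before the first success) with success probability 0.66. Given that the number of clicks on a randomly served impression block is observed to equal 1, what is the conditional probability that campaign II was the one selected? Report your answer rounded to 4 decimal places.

0.0530

Likelihoods P(X=1 | ·): I: 0; II: 0.0395028; III: 0.2244.
Posterior ∝ prior × likelihood. Numerator for II: 0.14·0.0395028 = 0.00553039.
Normalizing constant: 0.42·0 + 0.14·0.0395028 + 0.44·0.2244 = 0.104266.
P(II | observation) = 0.00553039 / 0.104266 = 0.053041.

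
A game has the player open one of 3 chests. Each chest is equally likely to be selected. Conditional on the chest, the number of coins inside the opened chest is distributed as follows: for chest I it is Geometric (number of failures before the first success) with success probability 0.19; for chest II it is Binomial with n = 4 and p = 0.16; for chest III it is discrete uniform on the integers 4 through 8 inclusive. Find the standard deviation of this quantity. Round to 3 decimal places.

Per component, I: μ=4.26316, E[X²]=40.6122; II: μ=0.64, E[X²]=0.9472; III: μ=6, E[X²]=38.
E[X] = 0.333333·4.26316 + 0.333333·0.64 + 0.333333·6 = 3.63439.
E[X²] = 0.333333·40.6122 + 0.333333·0.9472 + 0.333333·38 = 26.5198.
Var(X) = E[X²] − (E[X])² = 26.5198 − 13.2088 = 13.311.
SD(X) = √13.311 = 3.64843.

3.648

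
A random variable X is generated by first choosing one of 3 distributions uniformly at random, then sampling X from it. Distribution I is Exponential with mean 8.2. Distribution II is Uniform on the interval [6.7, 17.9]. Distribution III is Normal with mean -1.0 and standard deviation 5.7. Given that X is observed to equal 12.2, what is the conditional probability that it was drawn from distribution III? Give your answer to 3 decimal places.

0.039

Likelihoods f(12.2 | ·): I: 0.0275449; II: 0.0892857; III: 0.00479182.
Posterior ∝ prior × likelihood. Numerator for III: 0.333333·0.00479182 = 0.00159727.
Normalizing constant: 0.333333·0.0275449 + 0.333333·0.0892857 + 0.333333·0.00479182 = 0.0405408.
P(III | observation) = 0.00159727 / 0.0405408 = 0.0393991.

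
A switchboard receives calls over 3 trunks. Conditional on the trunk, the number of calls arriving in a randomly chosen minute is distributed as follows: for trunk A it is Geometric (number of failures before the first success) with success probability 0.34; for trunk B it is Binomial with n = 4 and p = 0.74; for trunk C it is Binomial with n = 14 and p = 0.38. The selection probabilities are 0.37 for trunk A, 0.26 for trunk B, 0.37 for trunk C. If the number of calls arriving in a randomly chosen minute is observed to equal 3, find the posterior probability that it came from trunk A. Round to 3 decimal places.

0.196

Likelihoods P(X=3 | ·): A: 0.0977486; B: 0.421433; C: 0.103935.
Posterior ∝ prior × likelihood. Numerator for A: 0.37·0.0977486 = 0.036167.
Normalizing constant: 0.37·0.0977486 + 0.26·0.421433 + 0.37·0.103935 = 0.184195.
P(A | observation) = 0.036167 / 0.184195 = 0.196351.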